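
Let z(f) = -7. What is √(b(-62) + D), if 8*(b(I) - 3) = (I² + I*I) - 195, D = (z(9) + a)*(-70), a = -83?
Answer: √115834/4 ≈ 85.086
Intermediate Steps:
D = 6300 (D = (-7 - 83)*(-70) = -90*(-70) = 6300)
b(I) = -171/8 + I²/4 (b(I) = 3 + ((I² + I*I) - 195)/8 = 3 + ((I² + I²) - 195)/8 = 3 + (2*I² - 195)/8 = 3 + (-195 + 2*I²)/8 = 3 + (-195/8 + I²/4) = -171/8 + I²/4)
√(b(-62) + D) = √((-171/8 + (¼)*(-62)²) + 6300) = √((-171/8 + (¼)*3844) + 6300) = √((-171/8 + 961) + 6300) = √(7517/8 + 6300) = √(57917/8) = √115834/4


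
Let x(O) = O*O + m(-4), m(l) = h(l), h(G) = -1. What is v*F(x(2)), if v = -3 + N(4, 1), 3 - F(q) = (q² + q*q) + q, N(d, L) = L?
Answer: 36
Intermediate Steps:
m(l) = -1
x(O) = -1 + O² (x(O) = O*O - 1 = O² - 1 = -1 + O²)
F(q) = 3 - q - 2*q² (F(q) = 3 - ((q² + q*q) + q) = 3 - ((q² + q²) + q) = 3 - (2*q² + q) = 3 - (q + 2*q²) = 3 + (-q - 2*q²) = 3 - q - 2*q²)
v = -2 (v = -3 + 1 = -2)
v*F(x(2)) = -2*(3 - (-1 + 2²) - 2*(-1 + 2²)²) = -2*(3 - (-1 + 4) - 2*(-1 + 4)²) = -2*(3 - 1*3 - 2*3²) = -2*(3 - 3 - 2*9) = -2*(3 - 3 - 18) = -2*(-18) = 36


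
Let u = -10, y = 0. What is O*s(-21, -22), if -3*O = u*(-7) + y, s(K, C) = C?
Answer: 1540/3 ≈ 513.33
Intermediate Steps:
O = -70/3 (O = -(-10*(-7) + 0)/3 = -(70 + 0)/3 = -1/3*70 = -70/3 ≈ -23.333)
O*s(-21, -22) = -70/3*(-22) = 1540/3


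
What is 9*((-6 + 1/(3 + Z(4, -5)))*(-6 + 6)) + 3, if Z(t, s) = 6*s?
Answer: 3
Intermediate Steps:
9*((-6 + 1/(3 + Z(4, -5)))*(-6 + 6)) + 3 = 9*((-6 + 1/(3 + 6*(-5)))*(-6 + 6)) + 3 = 9*((-6 + 1/(3 - 30))*0) + 3 = 9*((-6 + 1/(-27))*0) + 3 = 9*((-6 - 1/27)*0) + 3 = 9*(-163/27*0) + 3 = 9*0 + 3 = 0 + 3 = 3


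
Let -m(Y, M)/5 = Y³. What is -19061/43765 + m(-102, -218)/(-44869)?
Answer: -233074088609/1963691785 ≈ -118.69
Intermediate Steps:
m(Y, M) = -5*Y³
-19061/43765 + m(-102, -218)/(-44869) = -19061/43765 - 5*(-102)³/(-44869) = -19061*1/43765 - 5*(-1061208)*(-1/44869) = -19061/43765 + 5306040*(-1/44869) = -19061/43765 - 5306040/44869 = -233074088609/1963691785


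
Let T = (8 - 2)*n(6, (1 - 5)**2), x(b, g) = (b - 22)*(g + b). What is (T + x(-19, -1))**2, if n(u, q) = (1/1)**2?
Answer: 682276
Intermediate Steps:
n(u, q) = 1 (n(u, q) = 1**2 = 1)
x(b, g) = (-22 + b)*(b + g)
T = 6 (T = (8 - 2)*1 = 6*1 = 6)
(T + x(-19, -1))**2 = (6 + ((-19)**2 - 22*(-19) - 22*(-1) - 19*(-1)))**2 = (6 + (361 + 418 + 22 + 19))**2 = (6 + 820)**2 = 826**2 = 682276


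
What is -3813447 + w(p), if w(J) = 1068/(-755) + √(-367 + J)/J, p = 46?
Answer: -2879153553/755 + I*√321/46 ≈ -3.8134e+6 + 0.38949*I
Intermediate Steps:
w(J) = -1068/755 + √(-367 + J)/J (w(J) = 1068*(-1/755) + √(-367 + J)/J = -1068/755 + √(-367 + J)/J)
-3813447 + w(p) = -3813447 + (-1068/755 + √(-367 + 46)/46) = -3813447 + (-1068/755 + √(-321)/46) = -3813447 + (-1068/755 + (I*√321)/46) = -3813447 + (-1068/755 + I*√321/46) = -2879153553/755 + I*√321/46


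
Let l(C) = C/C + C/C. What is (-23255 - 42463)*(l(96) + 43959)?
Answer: -2889028998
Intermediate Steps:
l(C) = 2 (l(C) = 1 + 1 = 2)
(-23255 - 42463)*(l(96) + 43959) = (-23255 - 42463)*(2 + 43959) = -65718*43961 = -2889028998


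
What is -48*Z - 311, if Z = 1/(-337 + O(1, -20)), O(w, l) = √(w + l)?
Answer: -8827423/28397 + 12*I*√19/28397 ≈ -310.86 + 0.001842*I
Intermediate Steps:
O(w, l) = √(l + w)
Z = 1/(-337 + I*√19) (Z = 1/(-337 + √(-20 + 1)) = 1/(-337 + √(-19)) = 1/(-337 + I*√19) ≈ -0.0029669 - 3.837e-5*I)
-48*Z - 311 = -48*(-337/113588 - I*√19/113588) - 311 = (4044/28397 + 12*I*√19/28397) - 311 = -8827423/28397 + 12*I*√19/28397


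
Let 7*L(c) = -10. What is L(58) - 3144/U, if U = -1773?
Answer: 1426/4137 ≈ 0.34469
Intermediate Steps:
L(c) = -10/7 (L(c) = (⅐)*(-10) = -10/7)
L(58) - 3144/U = -10/7 - 3144/(-1773) = -10/7 - 3144*(-1/1773) = -10/7 + 1048/591 = 1426/4137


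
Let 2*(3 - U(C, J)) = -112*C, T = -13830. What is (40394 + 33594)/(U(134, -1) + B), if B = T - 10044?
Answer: -73988/16367 ≈ -4.5206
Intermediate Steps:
U(C, J) = 3 + 56*C (U(C, J) = 3 - (-56)*C = 3 + 56*C)
B = -23874 (B = -13830 - 10044 = -23874)
(40394 + 33594)/(U(134, -1) + B) = (40394 + 33594)/((3 + 56*134) - 23874) = 73988/((3 + 7504) - 23874) = 73988/(7507 - 23874) = 73988/(-16367) = 73988*(-1/16367) = -73988/16367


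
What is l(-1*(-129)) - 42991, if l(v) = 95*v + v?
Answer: -30607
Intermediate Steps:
l(v) = 96*v
l(-1*(-129)) - 42991 = 96*(-1*(-129)) - 42991 = 96*129 - 42991 = 12384 - 42991 = -30607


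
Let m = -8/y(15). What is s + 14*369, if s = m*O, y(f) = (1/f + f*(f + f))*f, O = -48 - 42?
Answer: 34876386/6751 ≈ 5166.1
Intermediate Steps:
O = -90
y(f) = f*(1/f + 2*f**2) (y(f) = (1/f + f*(2*f))*f = (1/f + 2*f**2)*f = f*(1/f + 2*f**2))
m = -8/6751 (m = -8/(1 + 2*15**3) = -8/(1 + 2*3375) = -8/(1 + 6750) = -8/6751 ≈ -0.0011850)
s = 720/6751 (s = -8/6751*(-90) = 720/6751 ≈ 0.10665)
s + 14*369 = 720/6751 + 14*369 = 720/6751 + 5166 = 34876386/6751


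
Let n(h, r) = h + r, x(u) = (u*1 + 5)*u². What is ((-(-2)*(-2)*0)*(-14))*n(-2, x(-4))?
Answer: 0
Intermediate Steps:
x(u) = u²*(5 + u) (x(u) = (u + 5)*u² = (5 + u)*u² = u²*(5 + u))
((-(-2)*(-2)*0)*(-14))*n(-2, x(-4)) = ((-(-2)*(-2)*0)*(-14))*(-2 + (-4)²*(5 - 4)) = ((-2*2*0)*(-14))*(-2 + 16*1) = (-4*0*(-14))*(-2 + 16) = (0*(-14))*14 = 0*14 = 0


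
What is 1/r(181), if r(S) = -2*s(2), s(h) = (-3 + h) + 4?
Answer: -⅙ ≈ -0.16667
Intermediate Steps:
s(h) = 1 + h
r(S) = -6 (r(S) = -2*(1 + 2) = -2*3 = -6)
1/r(181) = 1/(-6) = -⅙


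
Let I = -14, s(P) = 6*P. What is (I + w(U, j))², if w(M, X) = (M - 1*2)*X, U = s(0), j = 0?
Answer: 196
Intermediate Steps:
U = 0 (U = 6*0 = 0)
w(M, X) = X*(-2 + M) (w(M, X) = (M - 2)*X = (-2 + M)*X = X*(-2 + M))
(I + w(U, j))² = (-14 + 0*(-2 + 0))² = (-14 + 0*(-2))² = (-14 + 0)² = (-14)² = 196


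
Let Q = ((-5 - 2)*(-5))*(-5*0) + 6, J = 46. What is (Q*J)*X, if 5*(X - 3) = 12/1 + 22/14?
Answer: 11040/7 ≈ 1577.1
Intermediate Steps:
Q = 6 (Q = -7*(-5)*0 + 6 = 35*0 + 6 = 0 + 6 = 6)
X = 40/7 (X = 3 + (12/1 + 22/14)/5 = 3 + (12*1 + 22*(1/14))/5 = 3 + (12 + 11/7)/5 = 3 + (1/5)*(95/7) = 3 + 19/7 = 40/7 ≈ 5.7143)
(Q*J)*X = (6*46)*(40/7) = 276*(40/7) = 11040/7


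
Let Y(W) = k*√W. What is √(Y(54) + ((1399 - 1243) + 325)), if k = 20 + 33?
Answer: √(481 + 159*√6) ≈ 29.504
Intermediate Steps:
k = 53
Y(W) = 53*√W
√(Y(54) + ((1399 - 1243) + 325)) = √(53*√54 + ((1399 - 1243) + 325)) = √(53*(3*√6) + (156 + 325)) = √(159*√6 + 481) = √(481 + 159*√6)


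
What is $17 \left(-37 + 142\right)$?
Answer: $1785$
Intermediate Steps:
$17 \left(-37 + 142\right) = 17 \cdot 105 = 1785$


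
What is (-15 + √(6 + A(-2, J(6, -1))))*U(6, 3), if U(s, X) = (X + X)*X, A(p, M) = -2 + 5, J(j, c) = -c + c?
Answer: -216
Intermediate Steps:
J(j, c) = 0
A(p, M) = 3
U(s, X) = 2*X² (U(s, X) = (2*X)*X = 2*X²)
(-15 + √(6 + A(-2, J(6, -1))))*U(6, 3) = (-15 + √(6 + 3))*(2*3²) = (-15 + √9)*(2*9) = (-15 + 3)*18 = -12*18 = -216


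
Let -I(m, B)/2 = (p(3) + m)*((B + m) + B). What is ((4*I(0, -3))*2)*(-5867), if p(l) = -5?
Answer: 2816160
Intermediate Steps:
I(m, B) = -2*(-5 + m)*(m + 2*B) (I(m, B) = -2*(-5 + m)*((B + m) + B) = -2*(-5 + m)*(m + 2*B))
((4*I(0, -3))*2)*(-5867) = ((4*(-2*0² + 10*0 + 20*(-3) - 4*(-3)*0))*2)*(-5867) = ((4*(-2*0 + 0 - 60 + 0))*2)*(-5867) = ((4*(0 + 0 - 60 + 0))*2)*(-5867) = ((4*(-60))*2)*(-5867) = -240*2*(-5867) = -480*(-5867) = 2816160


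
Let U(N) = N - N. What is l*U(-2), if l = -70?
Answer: 0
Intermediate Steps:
U(N) = 0
l*U(-2) = -70*0 = 0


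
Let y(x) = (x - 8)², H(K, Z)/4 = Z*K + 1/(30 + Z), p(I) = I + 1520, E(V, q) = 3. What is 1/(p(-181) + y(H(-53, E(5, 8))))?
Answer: 1089/452935675 ≈ 2.4043e-6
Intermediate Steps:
p(I) = 1520 + I
H(K, Z) = 4/(30 + Z) + 4*K*Z (H(K, Z) = 4*(Z*K + 1/(30 + Z)) = 4*(K*Z + 1/(30 + Z)) = 4*(1/(30 + Z) + K*Z) = 4/(30 + Z) + 4*K*Z)
y(x) = (-8 + x)²
1/(p(-181) + y(H(-53, E(5, 8)))) = 1/((1520 - 181) + (-8 + 4*(1 - 53*3² + 30*(-53)*3)/(30 + 3))²) = 1/(1339 + (-8 + 4*(1 - 53*9 - 4770)/33)²) = 1/(1339 + (-8 + 4*(1/33)*(1 - 477 - 4770))²) = 1/(1339 + (-8 + 4*(1/33)*(-5246))²) = 1/(1339 + (-8 - 20984/33)²) = 1/(1339 + (-21248/33)²) = 1/(1339 + 451477504/1089) = 1/(452935675/1089) = 1089/452935675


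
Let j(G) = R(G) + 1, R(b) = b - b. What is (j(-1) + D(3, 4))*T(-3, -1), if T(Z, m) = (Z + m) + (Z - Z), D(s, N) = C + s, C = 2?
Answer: -24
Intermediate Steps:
R(b) = 0
D(s, N) = 2 + s
j(G) = 1 (j(G) = 0 + 1 = 1)
T(Z, m) = Z + m (T(Z, m) = (Z + m) + 0 = Z + m)
(j(-1) + D(3, 4))*T(-3, -1) = (1 + (2 + 3))*(-3 - 1) = (1 + 5)*(-4) = 6*(-4) = -24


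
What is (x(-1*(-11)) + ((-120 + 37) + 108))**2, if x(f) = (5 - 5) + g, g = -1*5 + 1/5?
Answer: 10201/25 ≈ 408.04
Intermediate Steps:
g = -24/5 (g = -5 + 1*(1/5) = -5 + 1/5 = -24/5 ≈ -4.8000)
x(f) = -24/5 (x(f) = (5 - 5) - 24/5 = 0 - 24/5 = -24/5)
(x(-1*(-11)) + ((-120 + 37) + 108))**2 = (-24/5 + ((-120 + 37) + 108))**2 = (-24/5 + (-83 + 108))**2 = (-24/5 + 25)**2 = (101/5)**2 = 10201/25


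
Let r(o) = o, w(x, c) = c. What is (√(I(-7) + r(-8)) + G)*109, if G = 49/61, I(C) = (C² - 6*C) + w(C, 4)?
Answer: 5341/61 + 109*√87 ≈ 1104.2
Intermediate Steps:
I(C) = 4 + C² - 6*C (I(C) = (C² - 6*C) + 4 = 4 + C² - 6*C)
G = 49/61 (G = 49*(1/61) = 49/61 ≈ 0.80328)
(√(I(-7) + r(-8)) + G)*109 = (√((4 + (-7)² - 6*(-7)) - 8) + 49/61)*109 = (√((4 + 49 + 42) - 8) + 49/61)*109 = (√(95 - 8) + 49/61)*109 = (√87 + 49/61)*109 = (49/61 + √87)*109 = 5341/61 + 109*√87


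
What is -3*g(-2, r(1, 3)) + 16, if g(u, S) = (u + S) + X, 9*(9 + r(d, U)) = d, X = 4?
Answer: 110/3 ≈ 36.667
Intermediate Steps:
r(d, U) = -9 + d/9
g(u, S) = 4 + S + u (g(u, S) = (u + S) + 4 = (S + u) + 4 = 4 + S + u)
-3*g(-2, r(1, 3)) + 16 = -3*(4 + (-9 + (⅑)*1) - 2) + 16 = -3*(4 + (-9 + ⅑) - 2) + 16 = -3*(4 - 80/9 - 2) + 16 = -3*(-62/9) + 16 = 62/3 + 16 = 110/3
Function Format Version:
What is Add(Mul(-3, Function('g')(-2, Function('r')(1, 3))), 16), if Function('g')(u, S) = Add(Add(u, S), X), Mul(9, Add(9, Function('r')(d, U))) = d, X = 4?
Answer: Rational(110, 3) ≈ 36.667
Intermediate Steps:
Function('r')(d, U) = Add(-9, Mul(Rational(1, 9), d))
Function('g')(u, S) = Add(4, S, u) (Function('g')(u, S) = Add(Add(u, S), 4) = Add(Add(S, u), 4) = Add(4, S, u))
Add(Mul(-3, Function('g')(-2, Function('r')(1, 3))), 16) = Add(Mul(-3, Add(4, Add(-9, Mul(Rational(1, 9), 1)), -2)), 16) = Add(Mul(-3, Add(4, Add(-9, Rational(1, 9)), -2)), 16) = Add(Mul(-3, Add(4, Rational(-80, 9), -2)), 16) = Add(Mul(-3, Rational(-62, 9)), 16) = Add(Rational(62, 3), 16) = Rational(110, 3)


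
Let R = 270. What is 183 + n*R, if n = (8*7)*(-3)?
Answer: -45177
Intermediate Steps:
n = -168 (n = 56*(-3) = -168)
183 + n*R = 183 - 168*270 = 183 - 45360 = -45177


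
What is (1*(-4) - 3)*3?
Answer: -21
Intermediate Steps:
(1*(-4) - 3)*3 = (-4 - 3)*3 = -7*3 = -21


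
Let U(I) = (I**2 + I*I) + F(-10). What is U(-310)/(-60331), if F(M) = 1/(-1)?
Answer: -192199/60331 ≈ -3.1857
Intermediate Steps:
F(M) = -1
U(I) = -1 + 2*I**2 (U(I) = (I**2 + I*I) - 1 = (I**2 + I**2) - 1 = 2*I**2 - 1 = -1 + 2*I**2)
U(-310)/(-60331) = (-1 + 2*(-310)**2)/(-60331) = (-1 + 2*96100)*(-1/60331) = (-1 + 192200)*(-1/60331) = 192199*(-1/60331) = -192199/60331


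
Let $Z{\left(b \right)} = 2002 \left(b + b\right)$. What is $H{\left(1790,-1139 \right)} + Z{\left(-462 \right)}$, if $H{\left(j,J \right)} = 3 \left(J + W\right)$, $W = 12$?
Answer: $-1853229$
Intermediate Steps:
$Z{\left(b \right)} = 4004 b$ ($Z{\left(b \right)} = 2002 \cdot 2 b = 4004 b$)
$H{\left(j,J \right)} = 36 + 3 J$ ($H{\left(j,J \right)} = 3 \left(J + 12\right) = 3 \left(12 + J\right) = 36 + 3 J$)
$H{\left(1790,-1139 \right)} + Z{\left(-462 \right)} = \left(36 + 3 \left(-1139\right)\right) + 4004 \left(-462\right) = \left(36 - 3417\right) - 1849848 = -3381 - 1849848 = -1853229$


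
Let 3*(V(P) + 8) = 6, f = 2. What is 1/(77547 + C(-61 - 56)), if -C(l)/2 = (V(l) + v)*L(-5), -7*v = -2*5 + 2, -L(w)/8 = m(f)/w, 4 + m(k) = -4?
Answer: 35/2709793 ≈ 1.2916e-5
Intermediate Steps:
m(k) = -8 (m(k) = -4 - 4 = -8)
V(P) = -6 (V(P) = -8 + (⅓)*6 = -8 + 2 = -6)
L(w) = 64/w (L(w) = -(-64)/w = 64/w)
v = 8/7 (v = -(-2*5 + 2)/7 = -(-10 + 2)/7 = -⅐*(-8) = 8/7 ≈ 1.1429)
C(l) = -4352/35 (C(l) = -2*(-6 + 8/7)*64/(-5) = -(-68)*64*(-⅕)/7 = -(-68)*(-64)/(7*5) = -2*2176/35 = -4352/35)
1/(77547 + C(-61 - 56)) = 1/(77547 - 4352/35) = 1/(2709793/35) = 35/2709793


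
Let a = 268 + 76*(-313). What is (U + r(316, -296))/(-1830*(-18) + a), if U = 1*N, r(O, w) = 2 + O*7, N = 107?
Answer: 2321/9420 ≈ 0.24639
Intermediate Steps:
r(O, w) = 2 + 7*O
a = -23520 (a = 268 - 23788 = -23520)
U = 107 (U = 1*107 = 107)
(U + r(316, -296))/(-1830*(-18) + a) = (107 + (2 + 7*316))/(-1830*(-18) - 23520) = (107 + (2 + 2212))/(32940 - 23520) = (107 + 2214)/9420 = 2321*(1/9420) = 2321/9420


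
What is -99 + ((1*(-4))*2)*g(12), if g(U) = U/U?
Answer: -107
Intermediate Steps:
g(U) = 1
-99 + ((1*(-4))*2)*g(12) = -99 + ((1*(-4))*2)*1 = -99 - 4*2*1 = -99 - 8*1 = -99 - 8 = -107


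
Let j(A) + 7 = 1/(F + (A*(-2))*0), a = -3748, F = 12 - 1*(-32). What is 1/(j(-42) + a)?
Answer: -44/165219 ≈ -0.00026631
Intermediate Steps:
F = 44 (F = 12 + 32 = 44)
j(A) = -307/44 (j(A) = -7 + 1/(44 + (A*(-2))*0) = -7 + 1/(44 - 2*A*0) = -7 + 1/(44 + 0) = -7 + 1/44 = -307/44)
1/(j(-42) + a) = 1/(-307/44 - 3748) = 1/(-165219/44) = -44/165219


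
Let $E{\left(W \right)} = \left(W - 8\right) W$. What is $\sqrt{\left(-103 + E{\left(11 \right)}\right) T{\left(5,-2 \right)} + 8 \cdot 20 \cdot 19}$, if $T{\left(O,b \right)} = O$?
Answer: $\sqrt{2690} \approx 51.865$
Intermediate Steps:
$E{\left(W \right)} = W \left(-8 + W\right)$ ($E{\left(W \right)} = \left(-8 + W\right) W = W \left(-8 + W\right)$)
$\sqrt{\left(-103 + E{\left(11 \right)}\right) T{\left(5,-2 \right)} + 8 \cdot 20 \cdot 19} = \sqrt{\left(-103 + 11 \left(-8 + 11\right)\right) 5 + 8 \cdot 20 \cdot 19} = \sqrt{\left(-103 + 11 \cdot 3\right) 5 + 160 \cdot 19} = \sqrt{\left(-103 + 33\right) 5 + 3040} = \sqrt{\left(-70\right) 5 + 3040} = \sqrt{-350 + 3040} = \sqrt{2690}$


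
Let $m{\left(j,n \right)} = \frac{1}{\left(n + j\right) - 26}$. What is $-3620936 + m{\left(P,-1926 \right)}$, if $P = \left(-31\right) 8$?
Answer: $- \frac{7966059201}{2200} \approx -3.6209 \cdot 10^{6}$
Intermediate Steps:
$P = -248$
$m{\left(j,n \right)} = \frac{1}{-26 + j + n}$ ($m{\left(j,n \right)} = \frac{1}{\left(j + n\right) - 26} = \frac{1}{-26 + j + n}$)
$-3620936 + m{\left(P,-1926 \right)} = -3620936 + \frac{1}{-26 - 248 - 1926} = -3620936 + \frac{1}{-2200} = -3620936 - \frac{1}{2200} = - \frac{7966059201}{2200}$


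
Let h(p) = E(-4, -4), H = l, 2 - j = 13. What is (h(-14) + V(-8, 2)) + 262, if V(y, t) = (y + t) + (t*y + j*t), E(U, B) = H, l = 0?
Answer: 218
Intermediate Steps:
j = -11 (j = 2 - 1*13 = 2 - 13 = -11)
H = 0
E(U, B) = 0
h(p) = 0
V(y, t) = y - 10*t + t*y (V(y, t) = (y + t) + (t*y - 11*t) = (t + y) + (-11*t + t*y) = y - 10*t + t*y)
(h(-14) + V(-8, 2)) + 262 = (0 + (-8 - 10*2 + 2*(-8))) + 262 = (0 + (-8 - 20 - 16)) + 262 = (0 - 44) + 262 = -44 + 262 = 218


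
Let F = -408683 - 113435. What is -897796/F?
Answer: 448898/261059 ≈ 1.7195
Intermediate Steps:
F = -522118
-897796/F = -897796/(-522118) = -897796*(-1/522118) = 448898/261059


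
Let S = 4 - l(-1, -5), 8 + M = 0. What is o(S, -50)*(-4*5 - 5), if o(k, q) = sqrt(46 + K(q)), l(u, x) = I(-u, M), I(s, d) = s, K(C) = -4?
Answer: -25*sqrt(42) ≈ -162.02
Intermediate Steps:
M = -8 (M = -8 + 0 = -8)
l(u, x) = -u
S = 3 (S = 4 - (-1)*(-1) = 4 - 1*1 = 4 - 1 = 3)
o(k, q) = sqrt(42) (o(k, q) = sqrt(46 - 4) = sqrt(42))
o(S, -50)*(-4*5 - 5) = sqrt(42)*(-4*5 - 5) = sqrt(42)*(-20 - 5) = sqrt(42)*(-25) = -25*sqrt(42)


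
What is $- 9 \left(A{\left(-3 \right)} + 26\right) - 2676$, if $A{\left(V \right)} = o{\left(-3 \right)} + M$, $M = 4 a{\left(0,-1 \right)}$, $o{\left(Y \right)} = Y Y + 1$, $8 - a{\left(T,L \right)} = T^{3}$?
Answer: $-3288$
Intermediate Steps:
$a{\left(T,L \right)} = 8 - T^{3}$
$o{\left(Y \right)} = 1 + Y^{2}$ ($o{\left(Y \right)} = Y^{2} + 1 = 1 + Y^{2}$)
$M = 32$ ($M = 4 \left(8 - 0^{3}\right) = 4 \left(8 - 0\right) = 4 \left(8 + 0\right) = 4 \cdot 8 = 32$)
$A{\left(V \right)} = 42$ ($A{\left(V \right)} = \left(1 + \left(-3\right)^{2}\right) + 32 = \left(1 + 9\right) + 32 = 10 + 32 = 42$)
$- 9 \left(A{\left(-3 \right)} + 26\right) - 2676 = - 9 \left(42 + 26\right) - 2676 = \left(-9\right) 68 - 2676 = -612 - 2676 = -3288$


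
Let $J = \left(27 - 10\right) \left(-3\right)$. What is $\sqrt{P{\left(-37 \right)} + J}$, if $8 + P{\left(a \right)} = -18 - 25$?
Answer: $i \sqrt{102} \approx 10.1 i$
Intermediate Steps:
$P{\left(a \right)} = -51$ ($P{\left(a \right)} = -8 - 43 = -51$)
$J = -51$ ($J = 17 \left(-3\right) = -51$)
$\sqrt{P{\left(-37 \right)} + J} = \sqrt{-51 - 51} = \sqrt{-102} = i \sqrt{102}$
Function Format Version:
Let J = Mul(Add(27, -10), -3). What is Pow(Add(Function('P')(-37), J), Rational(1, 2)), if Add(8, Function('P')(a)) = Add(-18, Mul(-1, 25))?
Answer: Mul(I, Pow(102, Rational(1, 2))) ≈ Mul(10.100, I)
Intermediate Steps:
Function('P')(a) = -51 (Function('P')(a) = Add(-8, Add(-18, Mul(-1, 25))) = Add(-8, Add(-18, -25)) = Add(-8, -43) = -51)
J = -51 (J = Mul(17, -3) = -51)
Pow(Add(Function('P')(-37), J), Rational(1, 2)) = Pow(Add(-51, -51), Rational(1, 2)) = Pow(-102, Rational(1, 2)) = Mul(I, Pow(102, Rational(1, 2)))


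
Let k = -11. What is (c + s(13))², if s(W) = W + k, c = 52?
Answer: 2916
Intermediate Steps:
s(W) = -11 + W (s(W) = W - 11 = -11 + W)
(c + s(13))² = (52 + (-11 + 13))² = (52 + 2)² = 54² = 2916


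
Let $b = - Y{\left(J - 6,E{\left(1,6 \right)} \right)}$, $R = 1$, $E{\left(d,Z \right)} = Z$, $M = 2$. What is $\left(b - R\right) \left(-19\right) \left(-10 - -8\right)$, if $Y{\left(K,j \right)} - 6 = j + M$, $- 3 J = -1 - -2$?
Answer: $-570$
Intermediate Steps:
$J = - \frac{1}{3}$ ($J = - \frac{-1 - -2}{3} = - \frac{-1 + 2}{3} = \left(- \frac{1}{3}\right) 1 = - \frac{1}{3} \approx -0.33333$)
$Y{\left(K,j \right)} = 8 + j$ ($Y{\left(K,j \right)} = 6 + \left(j + 2\right) = 6 + \left(2 + j\right) = 8 + j$)
$b = -14$ ($b = - (8 + 6) = \left(-1\right) 14 = -14$)
$\left(b - R\right) \left(-19\right) \left(-10 - -8\right) = \left(-14 - 1\right) \left(-19\right) \left(-10 - -8\right) = \left(-14 - 1\right) \left(-19\right) \left(-10 + 8\right) = \left(-15\right) \left(-19\right) \left(-2\right) = 285 \left(-2\right) = -570$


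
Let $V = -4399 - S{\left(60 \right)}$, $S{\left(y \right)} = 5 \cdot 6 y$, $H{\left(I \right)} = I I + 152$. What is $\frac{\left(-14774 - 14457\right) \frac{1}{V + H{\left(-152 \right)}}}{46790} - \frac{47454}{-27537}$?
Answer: $\frac{12624030509191}{7325732638370} \approx 1.7232$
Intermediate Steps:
$H{\left(I \right)} = 152 + I^{2}$ ($H{\left(I \right)} = I^{2} + 152 = 152 + I^{2}$)
$S{\left(y \right)} = 30 y$
$V = -6199$ ($V = -4399 - 30 \cdot 60 = -4399 - 1800 = -6199$)
$\frac{\left(-14774 - 14457\right) \frac{1}{V + H{\left(-152 \right)}}}{46790} - \frac{47454}{-27537} = \frac{\left(-14774 - 14457\right) \frac{1}{-6199 + \left(152 + \left(-152\right)^{2}\right)}}{46790} - \frac{47454}{-27537} = - \frac{29231}{-6199 + \left(152 + 23104\right)} \frac{1}{46790} - - \frac{15818}{9179} = - \frac{29231}{-6199 + 23256} \cdot \frac{1}{46790} + \frac{15818}{9179} = - \frac{29231}{17057} \cdot \frac{1}{46790} + \frac{15818}{9179} = \left(-29231\right) \frac{1}{17057} \cdot \frac{1}{46790} + \frac{15818}{9179} = \left(- \frac{29231}{17057}\right) \frac{1}{46790} + \frac{15818}{9179} = - \frac{29231}{798097030} + \frac{15818}{9179} = \frac{12624030509191}{7325732638370}$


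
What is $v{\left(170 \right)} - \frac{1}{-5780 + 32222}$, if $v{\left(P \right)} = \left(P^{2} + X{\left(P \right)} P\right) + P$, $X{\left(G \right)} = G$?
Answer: $\frac{1532842739}{26442} \approx 57970.0$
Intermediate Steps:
$v{\left(P \right)} = P + 2 P^{2}$ ($v{\left(P \right)} = \left(P^{2} + P P\right) + P = \left(P^{2} + P^{2}\right) + P = 2 P^{2} + P = P + 2 P^{2}$)
$v{\left(170 \right)} - \frac{1}{-5780 + 32222} = 170 \left(1 + 2 \cdot 170\right) - \frac{1}{-5780 + 32222} = 170 \left(1 + 340\right) - \frac{1}{26442} = 170 \cdot 341 - \frac{1}{26442} = 57970 - \frac{1}{26442} = \frac{1532842739}{26442}$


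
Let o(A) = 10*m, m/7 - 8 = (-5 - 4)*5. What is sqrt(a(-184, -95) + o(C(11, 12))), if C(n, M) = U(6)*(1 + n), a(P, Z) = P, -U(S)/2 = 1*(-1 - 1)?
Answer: I*sqrt(2774) ≈ 52.669*I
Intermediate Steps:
m = -259 (m = 56 + 7*((-5 - 4)*5) = 56 + 7*(-9*5) = 56 + 7*(-45) = 56 - 315 = -259)
U(S) = 4 (U(S) = -2*(-1 - 1) = -2*(-2) = 4)
C(n, M) = 4 + 4*n (C(n, M) = 4*(1 + n) = 4 + 4*n)
o(A) = -2590 (o(A) = 10*(-259) = -2590)
sqrt(a(-184, -95) + o(C(11, 12))) = sqrt(-184 - 2590) = sqrt(-2774) = I*sqrt(2774)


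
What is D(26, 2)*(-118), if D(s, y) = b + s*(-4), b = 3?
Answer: 11918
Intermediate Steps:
D(s, y) = 3 - 4*s (D(s, y) = 3 + s*(-4) = 3 - 4*s)
D(26, 2)*(-118) = (3 - 4*26)*(-118) = (3 - 104)*(-118) = -101*(-118) = 11918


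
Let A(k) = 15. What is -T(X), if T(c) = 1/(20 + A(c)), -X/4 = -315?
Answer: -1/35 ≈ -0.028571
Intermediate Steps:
X = 1260 (X = -4*(-315) = 1260)
T(c) = 1/35 (T(c) = 1/(20 + 15) = 1/35)
-T(X) = -1*1/35 = -1/35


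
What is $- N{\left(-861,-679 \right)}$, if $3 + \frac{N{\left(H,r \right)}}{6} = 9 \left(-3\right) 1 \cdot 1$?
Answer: $180$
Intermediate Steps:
$N{\left(H,r \right)} = -180$ ($N{\left(H,r \right)} = -18 + 6 \cdot 9 \left(-3\right) 1 \cdot 1 = -18 + 6 \left(-27\right) 1 \cdot 1 = -18 + 6 \left(\left(-27\right) 1\right) = -18 + 6 \left(-27\right) = -18 - 162 = -180$)
$- N{\left(-861,-679 \right)} = \left(-1\right) \left(-180\right) = 180$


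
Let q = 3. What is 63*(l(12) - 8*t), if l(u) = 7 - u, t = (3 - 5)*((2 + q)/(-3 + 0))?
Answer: -1995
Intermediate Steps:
t = 10/3 (t = (3 - 5)*((2 + 3)/(-3 + 0)) = -10/(-3) = -10*(-1)/3 = -2*(-5/3) = 10/3 ≈ 3.3333)
63*(l(12) - 8*t) = 63*((7 - 1*12) - 8*10/3) = 63*((7 - 12) - 80/3) = 63*(-5 - 80/3) = 63*(-95/3) = -1995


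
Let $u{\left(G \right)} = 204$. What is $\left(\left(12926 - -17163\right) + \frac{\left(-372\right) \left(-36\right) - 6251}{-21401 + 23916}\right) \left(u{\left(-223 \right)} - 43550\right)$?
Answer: $- \frac{3280467585696}{2515} \approx -1.3044 \cdot 10^{9}$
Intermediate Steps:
$\left(\left(12926 - -17163\right) + \frac{\left(-372\right) \left(-36\right) - 6251}{-21401 + 23916}\right) \left(u{\left(-223 \right)} - 43550\right) = \left(\left(12926 - -17163\right) + \frac{\left(-372\right) \left(-36\right) - 6251}{-21401 + 23916}\right) \left(204 - 43550\right) = \left(\left(12926 + 17163\right) + \frac{13392 - 6251}{2515}\right) \left(-43346\right) = \left(30089 + 7141 \cdot \frac{1}{2515}\right) \left(-43346\right) = \left(30089 + \frac{7141}{2515}\right) \left(-43346\right) = \frac{75680976}{2515} \left(-43346\right) = - \frac{3280467585696}{2515}$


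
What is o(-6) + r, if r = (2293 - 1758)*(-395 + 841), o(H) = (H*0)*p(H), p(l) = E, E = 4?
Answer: 238610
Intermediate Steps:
p(l) = 4
o(H) = 0 (o(H) = (H*0)*4 = 0*4 = 0)
r = 238610 (r = 535*446 = 238610)
o(-6) + r = 0 + 238610 = 238610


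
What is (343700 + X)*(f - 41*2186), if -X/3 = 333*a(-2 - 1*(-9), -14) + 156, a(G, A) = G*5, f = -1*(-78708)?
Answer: -3365659106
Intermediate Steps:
f = 78708
a(G, A) = 5*G
X = -35433 (X = -3*(333*(5*(-2 - 1*(-9))) + 156) = -3*(333*(5*(-2 + 9)) + 156) = -3*(333*(5*7) + 156) = -3*(333*35 + 156) = -3*(11655 + 156) = -3*11811 = -35433)
(343700 + X)*(f - 41*2186) = (343700 - 35433)*(78708 - 41*2186) = 308267*(78708 - 89626) = 308267*(-10918) = -3365659106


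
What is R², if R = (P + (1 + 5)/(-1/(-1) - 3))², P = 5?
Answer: 16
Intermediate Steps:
R = 4 (R = (5 + (1 + 5)/(-1/(-1) - 3))² = (5 + 6/(-1*(-1) - 3))² = (5 + 6/(1 - 3))² = (5 + 6/(-2))² = (5 + 6*(-½))² = (5 - 3)² = 2² = 4)
R² = 4² = 16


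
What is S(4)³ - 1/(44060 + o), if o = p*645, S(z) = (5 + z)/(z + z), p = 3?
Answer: 33529843/23549440 ≈ 1.4238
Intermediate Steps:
S(z) = (5 + z)/(2*z) (S(z) = (5 + z)/((2*z)) = (5 + z)*(1/(2*z)) = (5 + z)/(2*z))
o = 1935 (o = 3*645 = 1935)
S(4)³ - 1/(44060 + o) = ((½)*(5 + 4)/4)³ - 1/(44060 + 1935) = ((½)*(¼)*9)³ - 1/45995 = (9/8)³ - 1*1/45995 = 729/512 - 1/45995 = 33529843/23549440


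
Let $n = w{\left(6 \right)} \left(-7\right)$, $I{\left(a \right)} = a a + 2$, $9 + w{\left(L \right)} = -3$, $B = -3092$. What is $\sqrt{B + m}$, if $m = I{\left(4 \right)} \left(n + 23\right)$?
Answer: $i \sqrt{1166} \approx 34.147 i$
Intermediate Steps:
$w{\left(L \right)} = -12$ ($w{\left(L \right)} = -9 - 3 = -12$)
$I{\left(a \right)} = 2 + a^{2}$ ($I{\left(a \right)} = a^{2} + 2 = 2 + a^{2}$)
$n = 84$ ($n = \left(-12\right) \left(-7\right) = 84$)
$m = 1926$ ($m = \left(2 + 4^{2}\right) \left(84 + 23\right) = \left(2 + 16\right) 107 = 18 \cdot 107 = 1926$)
$\sqrt{B + m} = \sqrt{-3092 + 1926} = \sqrt{-1166} = i \sqrt{1166}$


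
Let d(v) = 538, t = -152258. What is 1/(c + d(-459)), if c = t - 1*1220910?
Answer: -1/1372630 ≈ -7.2853e-7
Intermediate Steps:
c = -1373168 (c = -152258 - 1*1220910 = -152258 - 1220910 = -1373168)
1/(c + d(-459)) = 1/(-1373168 + 538) = 1/(-1372630) = -1/1372630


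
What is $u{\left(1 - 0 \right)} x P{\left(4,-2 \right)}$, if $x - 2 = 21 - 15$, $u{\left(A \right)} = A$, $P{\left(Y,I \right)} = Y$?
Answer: $32$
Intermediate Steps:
$x = 8$ ($x = 2 + \left(21 - 15\right) = 2 + 6 = 8$)
$u{\left(1 - 0 \right)} x P{\left(4,-2 \right)} = \left(1 - 0\right) 8 \cdot 4 = \left(1 + 0\right) 8 \cdot 4 = 1 \cdot 8 \cdot 4 = 8 \cdot 4 = 32$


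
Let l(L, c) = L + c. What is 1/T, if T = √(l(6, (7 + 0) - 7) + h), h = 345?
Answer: √39/117 ≈ 0.053376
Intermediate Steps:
T = 3*√39 (T = √((6 + ((7 + 0) - 7)) + 345) = √((6 + (7 - 7)) + 345) = √((6 + 0) + 345) = √(6 + 345) = √351 = 3*√39 ≈ 18.735)
1/T = 1/(3*√39) = √39/117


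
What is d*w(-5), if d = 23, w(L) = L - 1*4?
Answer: -207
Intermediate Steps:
w(L) = -4 + L (w(L) = L - 4 = -4 + L)
d*w(-5) = 23*(-4 - 5) = 23*(-9) = -207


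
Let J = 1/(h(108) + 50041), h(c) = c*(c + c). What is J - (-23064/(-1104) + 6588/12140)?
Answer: -219549035883/10243046090 ≈ -21.434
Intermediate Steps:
h(c) = 2*c**2 (h(c) = c*(2*c) = 2*c**2)
J = 1/73369 (J = 1/(2*108**2 + 50041) = 1/(2*11664 + 50041) = 1/(23328 + 50041) = 1/73369 ≈ 1.3630e-5)
J - (-23064/(-1104) + 6588/12140) = 1/73369 - (-23064/(-1104) + 6588/12140) = 1/73369 - (-23064*(-1/1104) + 6588*(1/12140)) = 1/73369 - (961/46 + 1647/3035) = 1/73369 - 1*2992397/139610 = 1/73369 - 2992397/139610 = -219549035883/10243046090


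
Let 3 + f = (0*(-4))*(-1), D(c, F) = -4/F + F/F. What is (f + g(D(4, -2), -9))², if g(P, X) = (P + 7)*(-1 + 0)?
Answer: 169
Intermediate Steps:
D(c, F) = 1 - 4/F (D(c, F) = -4/F + 1 = 1 - 4/F)
f = -3 (f = -3 + (0*(-4))*(-1) = -3 + 0*(-1) = -3 + 0 = -3)
g(P, X) = -7 - P (g(P, X) = (7 + P)*(-1) = -7 - P)
(f + g(D(4, -2), -9))² = (-3 + (-7 - (-4 - 2)/(-2)))² = (-3 + (-7 - (-1)*(-6)/2))² = (-3 + (-7 - 1*3))² = (-3 + (-7 - 3))² = (-3 - 10)² = (-13)² = 169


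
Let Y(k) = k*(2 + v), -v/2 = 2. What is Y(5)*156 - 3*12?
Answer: -1596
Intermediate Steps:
v = -4 (v = -2*2 = -4)
Y(k) = -2*k (Y(k) = k*(2 - 4) = k*(-2) = -2*k)
Y(5)*156 - 3*12 = -2*5*156 - 3*12 = -10*156 - 36 = -1560 - 36 = -1596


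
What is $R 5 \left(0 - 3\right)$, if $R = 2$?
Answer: $-30$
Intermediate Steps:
$R 5 \left(0 - 3\right) = 2 \cdot 5 \left(0 - 3\right) = 10 \left(-3\right) = -30$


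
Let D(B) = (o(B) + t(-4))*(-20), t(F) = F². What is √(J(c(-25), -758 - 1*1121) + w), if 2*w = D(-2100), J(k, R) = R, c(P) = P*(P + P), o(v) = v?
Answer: √18961 ≈ 137.70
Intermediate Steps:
c(P) = 2*P² (c(P) = P*(2*P) = 2*P²)
D(B) = -320 - 20*B (D(B) = (B + (-4)²)*(-20) = (B + 16)*(-20) = (16 + B)*(-20) = -320 - 20*B)
w = 20840 (w = (-320 - 20*(-2100))/2 = (-320 + 42000)/2 = (½)*41680 = 20840)
√(J(c(-25), -758 - 1*1121) + w) = √((-758 - 1*1121) + 20840) = √((-758 - 1121) + 20840) = √(-1879 + 20840) = √18961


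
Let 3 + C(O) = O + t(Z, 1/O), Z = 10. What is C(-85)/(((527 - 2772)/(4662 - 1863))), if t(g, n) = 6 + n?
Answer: 19511829/190825 ≈ 102.25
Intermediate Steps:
C(O) = 3 + O + 1/O (C(O) = -3 + (O + (6 + 1/O)) = -3 + (6 + O + 1/O) = 3 + O + 1/O)
C(-85)/(((527 - 2772)/(4662 - 1863))) = (3 - 85 + 1/(-85))/(((527 - 2772)/(4662 - 1863))) = (3 - 85 - 1/85)/((-2245/2799)) = -6971/(85*((-2245*1/2799))) = -6971/(85*(-2245/2799)) = -6971/85*(-2799/2245) = 19511829/190825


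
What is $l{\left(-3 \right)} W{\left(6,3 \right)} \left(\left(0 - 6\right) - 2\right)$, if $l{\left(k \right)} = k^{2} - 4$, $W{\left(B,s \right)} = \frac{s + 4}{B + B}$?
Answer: $- \frac{70}{3} \approx -23.333$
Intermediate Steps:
$W{\left(B,s \right)} = \frac{4 + s}{2 B}$
$l{\left(k \right)} = -4 + k^{2}$
$l{\left(-3 \right)} W{\left(6,3 \right)} \left(\left(0 - 6\right) - 2\right) = \left(-4 + \left(-3\right)^{2}\right) \frac{4 + 3}{2 \cdot 6} \left(\left(0 - 6\right) - 2\right) = \left(-4 + 9\right) \frac{1}{2} \cdot \frac{1}{6} \cdot 7 \left(-6 - 2\right) = 5 \cdot \frac{7}{12} \left(-6 + \left(-3 + 1\right)\right) = \frac{35 \left(-6 - 2\right)}{12} = \frac{35}{12} \left(-8\right) = - \frac{70}{3}$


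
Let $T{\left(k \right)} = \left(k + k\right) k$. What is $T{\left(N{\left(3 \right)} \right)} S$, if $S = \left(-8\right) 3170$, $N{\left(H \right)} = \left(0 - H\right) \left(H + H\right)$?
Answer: $-16433280$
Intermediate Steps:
$N{\left(H \right)} = - 2 H^{2}$ ($N{\left(H \right)} = - H 2 H = - 2 H^{2}$)
$T{\left(k \right)} = 2 k^{2}$ ($T{\left(k \right)} = 2 k k = 2 k^{2}$)
$S = -25360$
$T{\left(N{\left(3 \right)} \right)} S = 2 \left(- 2 \cdot 3^{2}\right)^{2} \left(-25360\right) = 2 \left(\left(-2\right) 9\right)^{2} \left(-25360\right) = 2 \left(-18\right)^{2} \left(-25360\right) = 2 \cdot 324 \left(-25360\right) = 648 \left(-25360\right) = -16433280$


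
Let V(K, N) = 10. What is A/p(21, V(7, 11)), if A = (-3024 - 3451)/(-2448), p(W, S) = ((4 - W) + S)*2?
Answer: -925/4896 ≈ -0.18893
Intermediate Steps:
p(W, S) = 8 - 2*W + 2*S (p(W, S) = (4 + S - W)*2 = 8 - 2*W + 2*S)
A = 6475/2448 (A = -6475*(-1/2448) = 6475/2448 ≈ 2.6450)
A/p(21, V(7, 11)) = 6475/(2448*(8 - 2*21 + 2*10)) = 6475/(2448*(8 - 42 + 20)) = (6475/2448)/(-14) = (6475/2448)*(-1/14) = -925/4896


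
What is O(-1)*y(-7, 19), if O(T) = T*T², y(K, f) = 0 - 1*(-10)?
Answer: -10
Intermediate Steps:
y(K, f) = 10 (y(K, f) = 0 + 10 = 10)
O(T) = T³
O(-1)*y(-7, 19) = (-1)³*10 = -1*10 = -10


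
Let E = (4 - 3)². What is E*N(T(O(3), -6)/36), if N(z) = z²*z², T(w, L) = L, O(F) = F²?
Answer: 1/1296 ≈ 0.00077160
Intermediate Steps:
E = 1 (E = 1² = 1)
N(z) = z⁴
E*N(T(O(3), -6)/36) = 1*(-6/36)⁴ = 1*(-6*1/36)⁴ = 1*(-⅙)⁴ = 1*(1/1296) = 1/1296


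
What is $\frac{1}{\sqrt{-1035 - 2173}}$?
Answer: $- \frac{i \sqrt{802}}{1604} \approx - 0.017656 i$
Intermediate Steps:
$\frac{1}{\sqrt{-1035 - 2173}} = \frac{1}{\sqrt{-3208}} = \frac{1}{2 i \sqrt{802}} = - \frac{i \sqrt{802}}{1604}$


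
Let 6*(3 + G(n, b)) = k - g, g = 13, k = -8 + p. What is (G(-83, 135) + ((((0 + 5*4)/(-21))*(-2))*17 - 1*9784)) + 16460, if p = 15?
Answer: 140792/21 ≈ 6704.4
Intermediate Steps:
k = 7 (k = -8 + 15 = 7)
G(n, b) = -4 (G(n, b) = -3 + (7 - 1*13)/6 = -3 + (7 - 13)/6 = -3 + (⅙)*(-6) = -3 - 1 = -4)
(G(-83, 135) + ((((0 + 5*4)/(-21))*(-2))*17 - 1*9784)) + 16460 = (-4 + ((((0 + 5*4)/(-21))*(-2))*17 - 1*9784)) + 16460 = (-4 + ((((0 + 20)*(-1/21))*(-2))*17 - 9784)) + 16460 = (-4 + (((20*(-1/21))*(-2))*17 - 9784)) + 16460 = (-4 + (-20/21*(-2)*17 - 9784)) + 16460 = (-4 + ((40/21)*17 - 9784)) + 16460 = (-4 + (680/21 - 9784)) + 16460 = (-4 - 204784/21) + 16460 = -204868/21 + 16460 = 140792/21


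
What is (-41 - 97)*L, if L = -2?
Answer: 276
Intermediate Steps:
(-41 - 97)*L = (-41 - 97)*(-2) = -138*(-2) = 276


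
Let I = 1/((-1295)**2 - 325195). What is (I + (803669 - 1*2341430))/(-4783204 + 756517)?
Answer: 2078791452629/5443396287210 ≈ 0.38189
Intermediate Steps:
I = 1/1351830 (I = 1/(1677025 - 325195) = 1/1351830 ≈ 7.3974e-7)
(I + (803669 - 1*2341430))/(-4783204 + 756517) = (1/1351830 + (803669 - 1*2341430))/(-4783204 + 756517) = (1/1351830 + (803669 - 2341430))/(-4026687) = (1/1351830 - 1537761)*(-1/4026687) = -2078791452629/1351830*(-1/4026687) = 2078791452629/5443396287210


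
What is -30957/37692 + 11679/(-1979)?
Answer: -167156257/24864156 ≈ -6.7228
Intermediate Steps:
-30957/37692 + 11679/(-1979) = -30957*1/37692 + 11679*(-1/1979) = -10319/12564 - 11679/1979 = -167156257/24864156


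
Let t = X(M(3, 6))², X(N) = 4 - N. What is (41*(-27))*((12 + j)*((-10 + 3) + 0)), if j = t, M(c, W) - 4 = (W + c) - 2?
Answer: 472689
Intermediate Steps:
M(c, W) = 2 + W + c (M(c, W) = 4 + ((W + c) - 2) = 4 + (-2 + W + c) = 2 + W + c)
t = 49 (t = (4 - (2 + 6 + 3))² = (4 - 1*11)² = (4 - 11)² = (-7)² = 49)
j = 49
(41*(-27))*((12 + j)*((-10 + 3) + 0)) = (41*(-27))*((12 + 49)*((-10 + 3) + 0)) = -67527*(-7 + 0) = -67527*(-7) = -1107*(-427) = 472689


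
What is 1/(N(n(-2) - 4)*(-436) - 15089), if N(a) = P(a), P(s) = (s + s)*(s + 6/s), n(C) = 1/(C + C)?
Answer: -2/72143 ≈ -2.7723e-5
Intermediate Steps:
n(C) = 1/(2*C)
P(s) = 2*s*(s + 6/s) (P(s) = (2*s)*(s + 6/s) = 2*s*(s + 6/s))
N(a) = 12 + 2*a**2
1/(N(n(-2) - 4)*(-436) - 15089) = 1/((12 + 2*((1/2)/(-2) - 4)**2)*(-436) - 15089) = 1/((12 + 2*((1/2)*(-1/2) - 4)**2)*(-436) - 15089) = 1/((12 + 2*(-1/4 - 4)**2)*(-436) - 15089) = 1/((12 + 2*(-17/4)**2)*(-436) - 15089) = 1/((12 + 2*(289/16))*(-436) - 15089) = 1/((12 + 289/8)*(-436) - 15089) = 1/((385/8)*(-436) - 15089) = 1/(-41965/2 - 15089) = 1/(-72143/2) = -2/72143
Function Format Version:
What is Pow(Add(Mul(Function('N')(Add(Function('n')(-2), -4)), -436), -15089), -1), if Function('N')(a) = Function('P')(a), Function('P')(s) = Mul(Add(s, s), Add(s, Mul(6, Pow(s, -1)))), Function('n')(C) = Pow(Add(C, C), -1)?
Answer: Rational(-2, 72143) ≈ -2.7723e-5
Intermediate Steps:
Function('n')(C) = Mul(Rational(1, 2), Pow(C, -1)) (Function('n')(C) = Pow(Mul(2, C), -1) = Mul(Rational(1, 2), Pow(C, -1)))
Function('P')(s) = Mul(2, s, Add(s, Mul(6, Pow(s, -1)))) (Function('P')(s) = Mul(Mul(2, s), Add(s, Mul(6, Pow(s, -1)))) = Mul(2, s, Add(s, Mul(6, Pow(s, -1)))))
Function('N')(a) = Add(12, Mul(2, Pow(a, 2)))
Pow(Add(Mul(Function('N')(Add(Function('n')(-2), -4)), -436), -15089), -1) = Pow(Add(Mul(Add(12, Mul(2, Pow(Add(Mul(Rational(1, 2), Pow(-2, -1)), -4), 2))), -436), -15089), -1) = Pow(Add(Mul(Add(12, Mul(2, Pow(Add(Mul(Rational(1, 2), Rational(-1, 2)), -4), 2))), -436), -15089), -1) = Pow(Add(Mul(Add(12, Mul(2, Pow(Add(Rational(-1, 4), -4), 2))), -436), -15089), -1) = Pow(Add(Mul(Add(12, Mul(2, Pow(Rational(-17, 4), 2))), -436), -15089), -1) = Pow(Add(Mul(Add(12, Mul(2, Rational(289, 16))), -436), -15089), -1) = Pow(Add(Mul(Add(12, Rational(289, 8)), -436), -15089), -1) = Pow(Add(Mul(Rational(385, 8), -436), -15089), -1) = Pow(Add(Rational(-41965, 2), -15089), -1) = Pow(Rational(-72143, 2), -1) = Rational(-2, 72143)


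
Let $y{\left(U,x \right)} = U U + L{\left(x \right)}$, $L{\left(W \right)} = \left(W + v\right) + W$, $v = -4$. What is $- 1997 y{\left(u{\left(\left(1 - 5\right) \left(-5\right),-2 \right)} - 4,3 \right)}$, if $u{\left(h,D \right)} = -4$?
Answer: $-131802$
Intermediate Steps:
$L{\left(W \right)} = -4 + 2 W$ ($L{\left(W \right)} = \left(W - 4\right) + W = \left(-4 + W\right) + W = -4 + 2 W$)
$y{\left(U,x \right)} = -4 + U^{2} + 2 x$ ($y{\left(U,x \right)} = U U + \left(-4 + 2 x\right) = U^{2} + \left(-4 + 2 x\right) = -4 + U^{2} + 2 x$)
$- 1997 y{\left(u{\left(\left(1 - 5\right) \left(-5\right),-2 \right)} - 4,3 \right)} = - 1997 \left(-4 + \left(-4 - 4\right)^{2} + 2 \cdot 3\right) = - 1997 \left(-4 + \left(-8\right)^{2} + 6\right) = - 1997 \left(-4 + 64 + 6\right) = \left(-1997\right) 66 = -131802$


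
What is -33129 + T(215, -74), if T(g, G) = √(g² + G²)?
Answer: -33129 + √51701 ≈ -32902.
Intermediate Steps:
T(g, G) = √(G² + g²)
-33129 + T(215, -74) = -33129 + √((-74)² + 215²) = -33129 + √(5476 + 46225) = -33129 + √51701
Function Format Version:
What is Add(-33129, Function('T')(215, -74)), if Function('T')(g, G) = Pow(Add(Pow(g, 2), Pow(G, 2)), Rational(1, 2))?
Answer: Add(-33129, Pow(51701, Rational(1, 2))) ≈ -32902.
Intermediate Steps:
Function('T')(g, G) = Pow(Add(Pow(G, 2), Pow(g, 2)), Rational(1, 2))
Add(-33129, Function('T')(215, -74)) = Add(-33129, Pow(Add(Pow(-74, 2), Pow(215, 2)), Rational(1, 2))) = Add(-33129, Pow(Add(5476, 46225), Rational(1, 2))) = Add(-33129, Pow(51701, Rational(1, 2)))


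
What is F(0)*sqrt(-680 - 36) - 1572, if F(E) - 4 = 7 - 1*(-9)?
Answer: -1572 + 40*I*sqrt(179) ≈ -1572.0 + 535.16*I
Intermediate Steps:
F(E) = 20 (F(E) = 4 + (7 - 1*(-9)) = 4 + (7 + 9) = 4 + 16 = 20)
F(0)*sqrt(-680 - 36) - 1572 = 20*sqrt(-680 - 36) - 1572 = 20*sqrt(-716) - 1572 = 20*(2*I*sqrt(179)) - 1572 = 40*I*sqrt(179) - 1572 = -1572 + 40*I*sqrt(179)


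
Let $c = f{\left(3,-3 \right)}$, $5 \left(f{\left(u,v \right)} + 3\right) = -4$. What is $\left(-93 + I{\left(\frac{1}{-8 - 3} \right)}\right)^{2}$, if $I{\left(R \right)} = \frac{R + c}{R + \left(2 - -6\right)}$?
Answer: $\frac{1653967561}{189225} \approx 8740.8$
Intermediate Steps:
$f{\left(u,v \right)} = - \frac{19}{5}$ ($f{\left(u,v \right)} = -3 + \frac{1}{5} \left(-4\right) = -3 - \frac{4}{5} = - \frac{19}{5}$)
$c = - \frac{19}{5} \approx -3.8$
$I{\left(R \right)} = \frac{- \frac{19}{5} + R}{8 + R}$ ($I{\left(R \right)} = \frac{R - \frac{19}{5}}{R + \left(2 - -6\right)} = \frac{- \frac{19}{5} + R}{R + \left(2 + 6\right)} = \frac{- \frac{19}{5} + R}{R + 8} = \frac{- \frac{19}{5} + R}{8 + R}$)
$\left(-93 + I{\left(\frac{1}{-8 - 3} \right)}\right)^{2} = \left(-93 + \frac{- \frac{19}{5} + \frac{1}{-8 - 3}}{8 + \frac{1}{-8 - 3}}\right)^{2} = \left(-93 + \frac{- \frac{19}{5} + \frac{1}{-11}}{8 + \frac{1}{-11}}\right)^{2} = \left(-93 + \frac{- \frac{19}{5} - \frac{1}{11}}{8 - \frac{1}{11}}\right)^{2} = \left(-93 + \frac{1}{\frac{87}{11}} \left(- \frac{214}{55}\right)\right)^{2} = \left(-93 + \frac{11}{87} \left(- \frac{214}{55}\right)\right)^{2} = \left(-93 - \frac{214}{435}\right)^{2} = \left(- \frac{40669}{435}\right)^{2} = \frac{1653967561}{189225}$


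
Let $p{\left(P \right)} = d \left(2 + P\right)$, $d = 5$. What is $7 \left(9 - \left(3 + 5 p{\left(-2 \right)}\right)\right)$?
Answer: $42$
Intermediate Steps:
$p{\left(P \right)} = 10 + 5 P$ ($p{\left(P \right)} = 5 \left(2 + P\right) = 10 + 5 P$)
$7 \left(9 - \left(3 + 5 p{\left(-2 \right)}\right)\right) = 7 \left(9 - \left(3 + 5 \left(10 + 5 \left(-2\right)\right)\right)\right) = 7 \left(9 - \left(3 + 5 \left(10 - 10\right)\right)\right) = 7 \left(9 - 3\right) = 7 \cdot 6 = 42$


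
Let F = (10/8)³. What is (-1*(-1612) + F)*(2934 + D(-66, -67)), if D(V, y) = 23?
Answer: 305437401/64 ≈ 4.7725e+6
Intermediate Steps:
F = 125/64 (F = (10*(⅛))³ = (5/4)³ = 125/64 ≈ 1.9531)
(-1*(-1612) + F)*(2934 + D(-66, -67)) = (-1*(-1612) + 125/64)*(2934 + 23) = (1612 + 125/64)*2957 = (103293/64)*2957 = 305437401/64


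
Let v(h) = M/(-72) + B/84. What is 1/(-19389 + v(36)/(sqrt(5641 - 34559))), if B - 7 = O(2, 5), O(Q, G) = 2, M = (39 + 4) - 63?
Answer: -35606127741408/690367210778169121 + 24444*I*sqrt(28918)/690367210778169121 ≈ -5.1576e-5 + 6.0211e-12*I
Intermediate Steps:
M = -20 (M = 43 - 63 = -20)
B = 9 (B = 7 + 2 = 9)
v(h) = 97/252 (v(h) = -20/(-72) + 9/84 = -20*(-1/72) + 9*(1/84) = 5/18 + 3/28 = 97/252)
1/(-19389 + v(36)/(sqrt(5641 - 34559))) = 1/(-19389 + 97/(252*(sqrt(5641 - 34559)))) = 1/(-19389 + 97/(252*(sqrt(-28918)))) = 1/(-19389 + 97/(252*((I*sqrt(28918))))) = 1/(-19389 + 97*(-I*sqrt(28918)/28918)/252) = 1/(-19389 - 97*I*sqrt(28918)/7287336)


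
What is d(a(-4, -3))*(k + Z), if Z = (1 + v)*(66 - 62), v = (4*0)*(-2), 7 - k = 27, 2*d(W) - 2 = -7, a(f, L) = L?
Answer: 40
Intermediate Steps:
d(W) = -5/2 (d(W) = 1 + (½)*(-7) = 1 - 7/2 = -5/2)
k = -20 (k = 7 - 1*27 = 7 - 27 = -20)
v = 0 (v = 0*(-2) = 0)
Z = 4 (Z = (1 + 0)*(66 - 62) = 1*4 = 4)
d(a(-4, -3))*(k + Z) = -5*(-20 + 4)/2 = -5/2*(-16) = 40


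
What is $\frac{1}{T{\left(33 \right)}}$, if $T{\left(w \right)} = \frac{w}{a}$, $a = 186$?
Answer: $\frac{62}{11} \approx 5.6364$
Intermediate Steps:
$T{\left(w \right)} = \frac{w}{186}$
$\frac{1}{T{\left(33 \right)}} = \frac{1}{\frac{1}{186} \cdot 33} = \frac{1}{\frac{11}{62}} = \frac{62}{11}$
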